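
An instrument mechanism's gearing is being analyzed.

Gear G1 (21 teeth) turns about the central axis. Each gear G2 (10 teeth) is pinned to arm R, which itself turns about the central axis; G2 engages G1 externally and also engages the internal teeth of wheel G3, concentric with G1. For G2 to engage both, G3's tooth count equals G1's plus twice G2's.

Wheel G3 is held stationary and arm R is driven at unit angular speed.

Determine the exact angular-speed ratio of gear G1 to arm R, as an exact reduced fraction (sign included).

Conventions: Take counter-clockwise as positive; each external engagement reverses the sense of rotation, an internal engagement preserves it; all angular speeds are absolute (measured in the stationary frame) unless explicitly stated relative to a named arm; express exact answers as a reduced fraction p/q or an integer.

class = planetary set [G3 = 21+2·10 = 41; Willis about the carrier]
ring teeth: 21 + 2·10 = 41
21(ω_sun−ω_arm) = −41(ω_ring−ω_arm),  ω_ring = 0, ω_arm = 1
ω_sun = 1 − (41/21)(0−1) = 62/21
ω_out/ω_in = 62/21

62/21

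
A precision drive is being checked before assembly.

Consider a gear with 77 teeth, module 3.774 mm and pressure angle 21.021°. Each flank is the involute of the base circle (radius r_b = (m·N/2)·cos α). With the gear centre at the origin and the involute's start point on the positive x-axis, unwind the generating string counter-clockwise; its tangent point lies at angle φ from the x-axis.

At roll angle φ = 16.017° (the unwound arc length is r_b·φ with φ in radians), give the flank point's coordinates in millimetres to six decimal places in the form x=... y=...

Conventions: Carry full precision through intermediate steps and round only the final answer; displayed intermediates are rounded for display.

x=140.825686 y=0.979963

single-mesh involute tooth geometry (77T wheel at module 3.774)
pitch radius r_p = m·N/2 = 3.774·77/2 = 145.299000
base radius r_b = r_p·cos α = 145.299000·cos 21.021° = 135.629208
roll angle φ = 16.017° = 0.27954939 rad
x = r_b·(cos φ + φ·sin φ) = 140.825686
y = r_b·(sin φ − φ·cos φ) = 0.979963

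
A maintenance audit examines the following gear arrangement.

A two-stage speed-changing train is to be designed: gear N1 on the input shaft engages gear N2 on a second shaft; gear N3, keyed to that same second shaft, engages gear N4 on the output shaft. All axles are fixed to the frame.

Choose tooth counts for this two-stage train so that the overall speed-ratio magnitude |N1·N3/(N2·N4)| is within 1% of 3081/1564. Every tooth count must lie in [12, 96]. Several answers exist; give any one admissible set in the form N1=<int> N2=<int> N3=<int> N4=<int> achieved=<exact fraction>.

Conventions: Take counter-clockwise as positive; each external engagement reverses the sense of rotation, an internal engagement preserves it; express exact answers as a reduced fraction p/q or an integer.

2-stage fixed-axis compound train for ratio 3081/1564
target = 3081/1564 in lowest terms: an exact hit needs N1·N3 = k·3081 and N2·N4 = k·1564 for one integer k, every count in [12, 96]; additionally prefer no 1:1 stage (N1 ≠ N2, N3 ≠ N4)
k = 1: N1·N3 = 3081 = 39·79, N2·N4 = 1564 = 17·92
achieved = 39·79/(17·92) = 3081/1564; |achieved − target| = 0 ≤ 3081/156400 ✓

N1=39 N2=17 N3=79 N4=92 achieved=3081/1564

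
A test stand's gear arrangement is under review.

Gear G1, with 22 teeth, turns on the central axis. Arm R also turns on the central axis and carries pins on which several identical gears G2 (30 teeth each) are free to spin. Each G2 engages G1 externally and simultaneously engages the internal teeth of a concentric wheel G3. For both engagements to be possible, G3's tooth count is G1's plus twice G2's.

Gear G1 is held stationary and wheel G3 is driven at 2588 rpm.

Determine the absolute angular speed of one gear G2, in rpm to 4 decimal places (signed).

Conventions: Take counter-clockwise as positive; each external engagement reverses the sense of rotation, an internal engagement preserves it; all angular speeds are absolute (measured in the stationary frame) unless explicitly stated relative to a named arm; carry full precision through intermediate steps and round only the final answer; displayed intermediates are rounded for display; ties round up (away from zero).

planetary set (22T centre, 30T on arm, 82T internal) — Willis relation
normalise by the input: solve with ω_ring = 1, then scale by 2588 rpm
ring teeth: 22 + 2·30 = 82
22(ω_sun−ω_arm) = −82(ω_ring−ω_arm),  ω_sun = 0, ω_ring = 1
22(0−ω_arm) = −82(1−ω_arm)  ⇒  104·ω_arm = 82  ⇒  ω_arm = 41/52
sun–planet mesh: 22·(0−41/52) = −30·(ω_p−ω_arm)  ⇒  ω_p−ω_arm = 451/780
ω_p = 41/52 + 451/780 = 41/30
scale: ω_p = 41/30 × 2588 rpm = +3536.9333 rpm

+3536.9333 rpm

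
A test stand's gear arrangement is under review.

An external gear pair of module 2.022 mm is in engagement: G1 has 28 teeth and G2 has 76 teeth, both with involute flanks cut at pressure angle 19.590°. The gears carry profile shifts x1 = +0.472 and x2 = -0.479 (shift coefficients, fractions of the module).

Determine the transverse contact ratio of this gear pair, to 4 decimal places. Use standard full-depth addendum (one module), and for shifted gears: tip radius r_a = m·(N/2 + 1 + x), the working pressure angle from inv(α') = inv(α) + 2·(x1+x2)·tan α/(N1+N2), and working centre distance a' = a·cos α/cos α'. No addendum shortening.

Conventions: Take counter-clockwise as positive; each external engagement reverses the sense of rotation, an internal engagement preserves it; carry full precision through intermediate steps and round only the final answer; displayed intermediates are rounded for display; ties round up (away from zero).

single-mesh involute tooth geometry (28T engaging 76T at module 2.022)
base radii: r_b1 = 26.669419, r_b2 = 72.388424
tip radii: r_a1 = 31.284384, r_a2 = 77.889462
inv(α') = inv(19.590°) + 2·(+0.472-0.479)·tan α/(28+76) = 0.01392942  ⇒  α' = 19.56830°
a' = a·cos α / cos α' = 105.1440·cos 19.590°/cos 19.56830° = 105.129838
action lengths: √(r_a1²−r_b1²) = 16.354044, √(r_a2²−r_b2²) = 28.752120
base pitch p_b = π·m·cos α = 5.984604
CR = (16.354044 + 28.752120 − 105.129838·sin 19.56830°)/5.984604 = 1.653408
contact ratio ≈ 1.6534

1.6534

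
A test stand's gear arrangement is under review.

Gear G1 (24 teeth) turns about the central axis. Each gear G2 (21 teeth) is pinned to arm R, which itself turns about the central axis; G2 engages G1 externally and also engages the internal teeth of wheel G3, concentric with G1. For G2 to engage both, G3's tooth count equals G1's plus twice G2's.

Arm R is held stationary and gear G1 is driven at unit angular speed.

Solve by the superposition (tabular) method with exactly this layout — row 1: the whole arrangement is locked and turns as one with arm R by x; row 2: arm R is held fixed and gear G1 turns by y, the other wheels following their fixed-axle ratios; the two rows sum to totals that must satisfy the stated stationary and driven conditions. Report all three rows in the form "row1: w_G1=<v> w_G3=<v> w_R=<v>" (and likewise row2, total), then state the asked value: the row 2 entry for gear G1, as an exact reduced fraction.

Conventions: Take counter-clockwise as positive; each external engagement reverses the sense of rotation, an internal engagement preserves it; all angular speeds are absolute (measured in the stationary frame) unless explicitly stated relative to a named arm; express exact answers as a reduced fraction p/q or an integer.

class = planetary set [G3 = 24+2·21 = 66; Willis about the carrier]
superposition row 1 [locked train]: every member turns x
row 2 — arm fixed, fixed-axis ratios: sun y, ring −(24/66)·y, arm 0
boundary: total ω_arm = x = 0 and total ω_sun = x + y = 1  ⇒  y = 1, x = 0
row 2 ring = −(24/66)·1 = -4/11
totals (row 1 + row 2): sun 0 + 1 = 1, ring 0 + (-4/11) = -4/11, arm 0 + 0 = 0
asked cell (row2, sun) = 1

row1: w_G1=0 w_G3=0 w_R=0
row2: w_G1=1 w_G3=-4/11 w_R=0
total: w_G1=1 w_G3=-4/11 w_R=0
asked value: 1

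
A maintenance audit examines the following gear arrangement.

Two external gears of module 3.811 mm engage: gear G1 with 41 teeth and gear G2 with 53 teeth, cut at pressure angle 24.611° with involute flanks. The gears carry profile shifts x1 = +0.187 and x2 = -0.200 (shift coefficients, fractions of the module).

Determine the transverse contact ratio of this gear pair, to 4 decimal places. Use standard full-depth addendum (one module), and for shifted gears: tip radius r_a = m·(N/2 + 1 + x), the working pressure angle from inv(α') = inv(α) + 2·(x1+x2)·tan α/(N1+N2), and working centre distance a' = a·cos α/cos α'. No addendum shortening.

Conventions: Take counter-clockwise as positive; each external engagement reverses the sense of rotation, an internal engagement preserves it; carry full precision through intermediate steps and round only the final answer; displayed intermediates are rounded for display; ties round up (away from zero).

1.5354

class = single-mesh tooth geometry [involute pair 41T × 53T, m = 3.811]
base radii: r_b1 = 71.028281, r_b2 = 91.817046
tip radii: r_a1 = 82.649157, r_a2 = 104.040300
inv(α') = inv(24.611°) + 2·(+0.187-0.200)·tan α/(41+53) = 0.02839831  ⇒  α' = 24.57635°
a' = a·cos α / cos α' = 179.1170·cos 24.611°/cos 24.57635° = 179.067424
action lengths: √(r_a1²−r_b1²) = 42.259514, √(r_a2²−r_b2²) = 48.928664
base pitch p_b = π·m·cos α = 10.884972
CR = (42.259514 + 48.928664 − 179.067424·sin 24.57635°)/10.884972 = 1.535426
contact ratio ≈ 1.5354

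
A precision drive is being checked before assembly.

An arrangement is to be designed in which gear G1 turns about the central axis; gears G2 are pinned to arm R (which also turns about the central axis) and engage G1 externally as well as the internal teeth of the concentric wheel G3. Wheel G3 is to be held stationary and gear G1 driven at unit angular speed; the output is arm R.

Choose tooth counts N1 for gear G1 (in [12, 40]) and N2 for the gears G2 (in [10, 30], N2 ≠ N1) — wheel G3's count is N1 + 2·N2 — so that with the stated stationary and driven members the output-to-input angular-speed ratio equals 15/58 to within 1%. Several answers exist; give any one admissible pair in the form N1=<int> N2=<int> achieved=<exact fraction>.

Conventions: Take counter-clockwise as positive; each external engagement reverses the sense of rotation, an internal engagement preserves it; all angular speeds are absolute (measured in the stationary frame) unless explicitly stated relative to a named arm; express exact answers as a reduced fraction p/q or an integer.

planetary set to be sized for 15/58 (Willis relation)
Willis with ω_ring = 0: ω_arm/ω_sun = N1/(N1+N3); set equal to 15/58  ⇒  N3/N1 = 1/(15/58) − 1 = 43/15
N3 = N1 + 2·N2  ⇒  N2/N1 = (N3/N1 − 1)/2 = (43/15 − 1)/2 = 14/15
smallest multiple with N1 ≥ 12 and N2 ≥ 10: k = 1  ⇒  N1 = 1·15 = 15, N2 = 1·14 = 14 (N1 ≤ 40, N2 ≤ 30, N2 ≠ N1 ✓), N3 = 15 + 2·14 = 43
check: N1/(N1+N3) with N1 = 15, N3 = 43 gives 15/58; |achieved − target| = 0 ≤ 3/1160 ✓

N1=15 N2=14 achieved=15/58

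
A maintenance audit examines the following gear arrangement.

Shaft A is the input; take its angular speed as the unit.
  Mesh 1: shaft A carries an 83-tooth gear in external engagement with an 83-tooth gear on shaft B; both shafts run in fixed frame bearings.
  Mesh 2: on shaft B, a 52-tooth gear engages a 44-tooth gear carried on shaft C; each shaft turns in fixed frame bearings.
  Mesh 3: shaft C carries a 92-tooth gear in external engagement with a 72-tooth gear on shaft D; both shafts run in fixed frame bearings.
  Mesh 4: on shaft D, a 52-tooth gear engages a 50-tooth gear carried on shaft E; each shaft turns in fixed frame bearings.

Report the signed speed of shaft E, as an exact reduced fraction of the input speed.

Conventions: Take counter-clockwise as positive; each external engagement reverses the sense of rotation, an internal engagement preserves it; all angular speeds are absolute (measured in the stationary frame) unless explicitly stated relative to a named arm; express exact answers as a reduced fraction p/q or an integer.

3887/2475

4-mesh fixed-axis compound train (all bearings frame-fixed)
mesh 1 [83T→83T]: |ω|/ω_in = 1×83/83 = 1, sense flips to −
mesh 2 [52T→44T]: |ω|/ω_in = 1×52/44 = 13/11, sense flips to +
mesh 3 [92T→72T]: |ω|/ω_in = (13/11)×92/72 = 299/198, sense flips to −
mesh 4 [52T→50T]: |ω|/ω_in = (299/198)×52/50 = 3887/2475, sense flips to +
signed output speed (× input speed) = 3887/2475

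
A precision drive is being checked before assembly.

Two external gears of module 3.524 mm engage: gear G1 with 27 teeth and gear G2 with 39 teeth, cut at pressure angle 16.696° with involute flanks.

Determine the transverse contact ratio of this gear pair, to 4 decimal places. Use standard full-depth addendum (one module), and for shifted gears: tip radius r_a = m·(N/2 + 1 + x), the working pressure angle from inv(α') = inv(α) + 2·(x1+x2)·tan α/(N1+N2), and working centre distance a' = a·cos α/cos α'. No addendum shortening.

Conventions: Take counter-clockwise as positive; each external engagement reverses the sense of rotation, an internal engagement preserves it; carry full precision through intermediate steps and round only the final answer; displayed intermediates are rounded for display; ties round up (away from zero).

recognized (one external pair, fixed centres): single-mesh tooth geometry, m = 3.524, N1 = 27, N2 = 39
base radii: r_b1 = 45.568402, r_b2 = 65.821025
tip radii: r_a1 = 51.098000, r_a2 = 72.242000
no profile shift: α' = α, a' = a
action lengths: √(r_a1²−r_b1²) = 23.119826, √(r_a2²−r_b2²) = 29.774138
base pitch p_b = π·m·cos α = 10.604249
CR = (23.119826 + 29.774138 − 116.292000·sin 16.69600°)/10.604249 = 1.837378
contact ratio ≈ 1.8374

1.8374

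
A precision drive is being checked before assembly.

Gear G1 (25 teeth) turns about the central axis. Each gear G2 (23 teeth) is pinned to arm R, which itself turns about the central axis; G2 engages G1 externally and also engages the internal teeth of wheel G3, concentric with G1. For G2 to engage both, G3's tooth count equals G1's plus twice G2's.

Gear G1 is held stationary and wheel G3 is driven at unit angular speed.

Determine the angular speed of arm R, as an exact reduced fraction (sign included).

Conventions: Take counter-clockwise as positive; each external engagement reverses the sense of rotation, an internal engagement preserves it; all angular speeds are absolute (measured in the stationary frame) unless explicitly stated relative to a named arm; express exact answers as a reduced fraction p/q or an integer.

class = planetary set [G3 = 25+2·23 = 71; Willis about the carrier]
ring teeth: 25 + 2·23 = 71
25(ω_sun−ω_arm) = −71(ω_ring−ω_arm),  ω_sun = 0, ω_ring = 1
25(0−ω_arm) = −71(1−ω_arm)  ⇒  96·ω_arm = 71  ⇒  ω_arm = 71/96
exact speed ratio = 71/96

71/96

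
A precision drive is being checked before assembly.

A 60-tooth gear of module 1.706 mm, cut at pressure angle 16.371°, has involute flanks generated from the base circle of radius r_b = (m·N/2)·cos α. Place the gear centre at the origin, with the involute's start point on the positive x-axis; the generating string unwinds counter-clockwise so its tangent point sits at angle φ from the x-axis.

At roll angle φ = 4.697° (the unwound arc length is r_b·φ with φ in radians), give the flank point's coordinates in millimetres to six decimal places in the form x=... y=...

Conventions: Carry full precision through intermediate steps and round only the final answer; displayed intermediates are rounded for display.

x=49.269723 y=0.009012

recognized (one wheel, involute flank): single-mesh tooth geometry, m = 1.706, N = 60
pitch radius r_p = m·N/2 = 1.706·60/2 = 51.180000
base radius r_b = r_p·cos α = 51.180000·cos 16.371° = 49.104997
roll angle φ = 4.697° = 0.08197811 rad
x = r_b·(cos φ + φ·sin φ) = 49.269723
y = r_b·(sin φ − φ·cos φ) = 0.009012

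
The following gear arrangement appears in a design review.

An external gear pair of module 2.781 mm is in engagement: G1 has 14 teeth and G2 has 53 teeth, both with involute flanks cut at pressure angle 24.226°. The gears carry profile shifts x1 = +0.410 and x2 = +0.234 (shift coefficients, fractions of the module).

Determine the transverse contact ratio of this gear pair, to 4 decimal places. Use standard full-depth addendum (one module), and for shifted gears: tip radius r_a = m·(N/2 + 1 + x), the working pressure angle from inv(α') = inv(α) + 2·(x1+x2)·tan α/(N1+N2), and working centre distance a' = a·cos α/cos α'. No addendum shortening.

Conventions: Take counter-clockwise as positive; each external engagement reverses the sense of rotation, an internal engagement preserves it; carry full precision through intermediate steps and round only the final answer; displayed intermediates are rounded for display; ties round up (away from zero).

single-mesh involute tooth geometry (14T engaging 53T at module 2.781)
base radii: r_b1 = 17.752619, r_b2 = 67.206344
tip radii: r_a1 = 23.388210, r_a2 = 77.128254
inv(α') = inv(24.226°) + 2·(+0.410+0.234)·tan α/(14+53) = 0.03578995  ⇒  α' = 26.43542°
a' = a·cos α / cos α' = 93.1635·cos 24.226°/cos 26.43542° = 94.879917
action lengths: √(r_a1²−r_b1²) = 15.226716, √(r_a2²−r_b2²) = 37.842765
base pitch p_b = π·m·cos α = 7.967357
CR = (15.226716 + 37.842765 − 94.879917·sin 26.43542°)/7.967357 = 1.359297
contact ratio ≈ 1.3593

1.3593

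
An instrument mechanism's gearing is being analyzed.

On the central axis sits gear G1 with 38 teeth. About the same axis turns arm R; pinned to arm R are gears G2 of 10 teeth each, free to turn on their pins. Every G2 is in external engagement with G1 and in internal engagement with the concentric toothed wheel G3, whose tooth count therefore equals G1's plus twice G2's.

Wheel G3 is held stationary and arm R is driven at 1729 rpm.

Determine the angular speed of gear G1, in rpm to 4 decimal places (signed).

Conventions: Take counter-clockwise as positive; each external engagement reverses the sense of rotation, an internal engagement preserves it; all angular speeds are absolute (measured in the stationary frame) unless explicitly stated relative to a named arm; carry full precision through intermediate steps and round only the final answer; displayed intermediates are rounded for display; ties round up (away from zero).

class = planetary set [G3 = 38+2·10 = 58; Willis about the carrier]
normalise by the input: solve with ω_arm = 1, then scale by 1729 rpm
ring teeth: 38 + 2·10 = 58
38(ω_sun−ω_arm) = −58(ω_ring−ω_arm),  ω_ring = 0, ω_arm = 1
ω_sun = 1 − (58/38)(0−1) = 48/19
scale: ω_sun = 48/19 × 1729 rpm = +4368.0000 rpm

+4368.0000 rpm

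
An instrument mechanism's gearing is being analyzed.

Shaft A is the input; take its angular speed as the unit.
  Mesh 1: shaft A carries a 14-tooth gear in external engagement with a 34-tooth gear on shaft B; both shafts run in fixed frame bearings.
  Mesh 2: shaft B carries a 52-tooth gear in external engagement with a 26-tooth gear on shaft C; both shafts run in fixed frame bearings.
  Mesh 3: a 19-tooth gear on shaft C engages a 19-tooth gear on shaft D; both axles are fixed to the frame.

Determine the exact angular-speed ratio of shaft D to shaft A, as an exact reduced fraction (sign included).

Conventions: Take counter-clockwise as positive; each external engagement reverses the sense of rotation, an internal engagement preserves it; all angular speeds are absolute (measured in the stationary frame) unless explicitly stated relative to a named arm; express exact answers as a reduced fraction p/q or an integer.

class = fixed-axis compound train [3 meshes; 3 ratios multiply, 3 sense flips]
mesh 1 [14T→34T]: running ratio 7/17, sense −
mesh 2 [52T→26T]: running ratio 14/17, sense +
mesh 3 [19T→19T]: running ratio 14/17, sense −
ω_out/ω_in = -14/17

-14/17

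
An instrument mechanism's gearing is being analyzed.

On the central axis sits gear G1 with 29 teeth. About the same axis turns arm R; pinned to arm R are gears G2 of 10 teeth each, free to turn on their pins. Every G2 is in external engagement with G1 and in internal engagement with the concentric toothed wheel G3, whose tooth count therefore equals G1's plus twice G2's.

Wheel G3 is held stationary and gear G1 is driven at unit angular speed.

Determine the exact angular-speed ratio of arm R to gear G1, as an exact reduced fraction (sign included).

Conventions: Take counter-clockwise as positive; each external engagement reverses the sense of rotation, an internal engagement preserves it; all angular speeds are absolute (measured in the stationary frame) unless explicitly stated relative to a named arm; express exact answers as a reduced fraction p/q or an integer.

planetary set (29T centre, 10T on arm, 49T internal) — Willis relation
ring teeth: 29 + 2·10 = 49
29(ω_sun−ω_arm) = −49(ω_ring−ω_arm),  ω_ring = 0, ω_sun = 1
29(1−ω_arm) = −49(0−ω_arm)  ⇒  78·ω_arm = 29  ⇒  ω_arm = 29/78
ω_out/ω_in = 29/78

29/78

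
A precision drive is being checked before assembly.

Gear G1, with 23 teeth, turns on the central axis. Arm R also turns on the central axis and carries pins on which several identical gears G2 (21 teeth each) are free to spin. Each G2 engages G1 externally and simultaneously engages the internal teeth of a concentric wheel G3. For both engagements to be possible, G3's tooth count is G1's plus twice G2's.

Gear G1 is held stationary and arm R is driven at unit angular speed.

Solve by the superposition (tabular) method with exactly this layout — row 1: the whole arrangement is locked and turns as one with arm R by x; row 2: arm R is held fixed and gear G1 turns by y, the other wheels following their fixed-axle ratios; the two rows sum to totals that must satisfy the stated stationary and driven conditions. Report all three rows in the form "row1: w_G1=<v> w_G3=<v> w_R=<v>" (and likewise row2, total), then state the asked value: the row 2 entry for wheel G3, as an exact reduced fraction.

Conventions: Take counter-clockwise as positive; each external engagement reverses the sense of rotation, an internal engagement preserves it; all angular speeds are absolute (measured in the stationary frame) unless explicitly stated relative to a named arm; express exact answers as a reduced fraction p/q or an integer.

row1: w_G1=1 w_G3=1 w_R=1
row2: w_G1=-1 w_G3=23/65 w_R=0
total: w_G1=0 w_G3=88/65 w_R=1
asked value: 23/65

topology: planetary set — G1 23T / G2 21T / G3 65T, arm = carrier (Willis)
row 1 (train locked, turned with arm): all members turn x
row 2 — arm fixed, fixed-axis ratios: sun y, ring −(23/65)·y, arm 0
boundary: total ω_sun = x + y = 0 and total ω_arm = x = 1  ⇒  y = -1, x = 1
row 2 ring = −(23/65)·(-1) = 23/65
totals (row 1 + row 2): sun 1 + (-1) = 0, ring 1 + 23/65 = 88/65, arm 1 + 0 = 1
asked cell (row2, ring) = 23/65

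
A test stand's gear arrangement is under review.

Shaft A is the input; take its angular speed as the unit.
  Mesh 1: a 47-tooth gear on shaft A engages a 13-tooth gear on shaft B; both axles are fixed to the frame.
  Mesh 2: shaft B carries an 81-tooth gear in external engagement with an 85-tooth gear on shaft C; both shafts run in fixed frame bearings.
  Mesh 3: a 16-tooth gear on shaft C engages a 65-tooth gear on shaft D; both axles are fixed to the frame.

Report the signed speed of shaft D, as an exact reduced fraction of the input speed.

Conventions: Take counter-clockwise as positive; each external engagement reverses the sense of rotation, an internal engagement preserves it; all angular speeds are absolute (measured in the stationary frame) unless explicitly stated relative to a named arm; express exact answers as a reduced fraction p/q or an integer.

-60912/71825

3-mesh fixed-axis compound train (all bearings frame-fixed)
mesh 1 [47T→13T]: |ω|/ω_in = 1×47/13 = 47/13, sense flips to −
mesh 2 [81T→85T]: |ω|/ω_in = (47/13)×81/85 = 3807/1105, sense flips to +
mesh 3 [16T→65T]: |ω|/ω_in = (3807/1105)×16/65 = 60912/71825, sense flips to −
signed output speed (× input speed) = -60912/71825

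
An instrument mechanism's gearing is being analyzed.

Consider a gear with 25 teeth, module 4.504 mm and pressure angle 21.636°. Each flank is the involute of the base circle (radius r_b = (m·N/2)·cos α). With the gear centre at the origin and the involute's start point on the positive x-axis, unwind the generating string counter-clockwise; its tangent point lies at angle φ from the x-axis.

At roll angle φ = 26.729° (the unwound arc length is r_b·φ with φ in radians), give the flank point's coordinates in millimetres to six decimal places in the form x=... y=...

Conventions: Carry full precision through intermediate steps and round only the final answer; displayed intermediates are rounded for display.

x=57.721951 y=1.732833

recognized (one wheel, involute flank): single-mesh tooth geometry, m = 4.504, N = 25
pitch radius r_p = m·N/2 = 4.504·25/2 = 56.300000
base radius r_b = r_p·cos α = 56.300000·cos 21.636° = 52.333384
roll angle φ = 26.729° = 0.46650906 rad
x = r_b·(cos φ + φ·sin φ) = 57.721951
y = r_b·(sin φ − φ·cos φ) = 1.732833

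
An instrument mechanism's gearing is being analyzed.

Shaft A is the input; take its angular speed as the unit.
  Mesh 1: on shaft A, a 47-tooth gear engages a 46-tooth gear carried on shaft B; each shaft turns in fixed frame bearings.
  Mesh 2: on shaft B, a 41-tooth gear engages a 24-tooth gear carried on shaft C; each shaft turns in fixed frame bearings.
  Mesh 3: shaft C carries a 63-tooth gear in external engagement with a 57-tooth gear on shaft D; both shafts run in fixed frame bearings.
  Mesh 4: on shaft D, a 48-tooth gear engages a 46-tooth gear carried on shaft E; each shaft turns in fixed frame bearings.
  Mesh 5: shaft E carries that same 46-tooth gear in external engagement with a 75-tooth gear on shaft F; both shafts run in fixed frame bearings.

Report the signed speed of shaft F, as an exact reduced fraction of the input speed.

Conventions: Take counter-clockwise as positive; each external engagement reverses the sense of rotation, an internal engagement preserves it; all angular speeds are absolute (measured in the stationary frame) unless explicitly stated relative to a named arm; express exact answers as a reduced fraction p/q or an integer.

-13489/10925

5-mesh fixed-axis compound train (all bearings frame-fixed)
mesh 1 [47T→46T]: |ω|/ω_in = 1×47/46 = 47/46, sense flips to −
mesh 2 [41T→24T]: |ω|/ω_in = (47/46)×41/24 = 1927/1104, sense flips to +
mesh 3 [63T→57T]: |ω|/ω_in = (1927/1104)×63/57 = 13489/6992, sense flips to −
mesh 4 [48T→46T]: |ω|/ω_in = (13489/6992)×48/46 = 40467/20102, sense flips to +
mesh 5 [46T→75T]: |ω|/ω_in = (40467/20102)×46/75 = 13489/10925, sense flips to −
signed output speed (× input speed) = -13489/10925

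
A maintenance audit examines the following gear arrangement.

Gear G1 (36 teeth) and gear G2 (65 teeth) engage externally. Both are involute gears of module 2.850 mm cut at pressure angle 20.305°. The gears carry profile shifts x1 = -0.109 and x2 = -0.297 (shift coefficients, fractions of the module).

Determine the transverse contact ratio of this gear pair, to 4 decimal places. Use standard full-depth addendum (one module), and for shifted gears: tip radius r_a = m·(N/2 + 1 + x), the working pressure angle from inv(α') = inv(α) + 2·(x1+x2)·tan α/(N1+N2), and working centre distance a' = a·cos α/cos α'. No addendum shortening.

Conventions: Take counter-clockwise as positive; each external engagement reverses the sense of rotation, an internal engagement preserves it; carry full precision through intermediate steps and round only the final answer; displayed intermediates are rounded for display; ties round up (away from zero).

1.8222

single-mesh involute tooth geometry (36T engaging 65T at module 2.850)
base radii: r_b1 = 48.112149, r_b2 = 86.869158
tip radii: r_a1 = 53.839350, r_a2 = 94.628550
inv(α') = inv(20.305°) + 2·(-0.109-0.297)·tan α/(36+65) = 0.01264660  ⇒  α' = 18.96686°
a' = a·cos α / cos α' = 143.9250·cos 20.305°/cos 18.96686° = 142.730617
action lengths: √(r_a1²−r_b1²) = 24.163955, √(r_a2²−r_b2²) = 37.527482
base pitch p_b = π·m·cos α = 8.397154
CR = (24.163955 + 37.527482 − 142.730617·sin 18.96686°)/8.397154 = 1.822161
contact ratio ≈ 1.8222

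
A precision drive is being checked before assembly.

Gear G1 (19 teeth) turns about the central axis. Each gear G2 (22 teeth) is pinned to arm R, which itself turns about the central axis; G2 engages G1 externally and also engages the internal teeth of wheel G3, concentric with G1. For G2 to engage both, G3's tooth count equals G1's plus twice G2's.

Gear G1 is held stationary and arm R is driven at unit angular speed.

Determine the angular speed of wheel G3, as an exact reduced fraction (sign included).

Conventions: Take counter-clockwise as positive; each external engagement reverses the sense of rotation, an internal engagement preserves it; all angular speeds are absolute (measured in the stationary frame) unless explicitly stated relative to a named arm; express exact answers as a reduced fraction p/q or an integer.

planetary set (19T centre, 22T on arm, 63T internal) — Willis relation
ring teeth: 19 + 2·22 = 63
19(ω_sun−ω_arm) = −63(ω_ring−ω_arm),  ω_sun = 0, ω_arm = 1
ω_ring = 1 − (19/63)(0−1) = 82/63
exact speed ratio = 82/63

82/63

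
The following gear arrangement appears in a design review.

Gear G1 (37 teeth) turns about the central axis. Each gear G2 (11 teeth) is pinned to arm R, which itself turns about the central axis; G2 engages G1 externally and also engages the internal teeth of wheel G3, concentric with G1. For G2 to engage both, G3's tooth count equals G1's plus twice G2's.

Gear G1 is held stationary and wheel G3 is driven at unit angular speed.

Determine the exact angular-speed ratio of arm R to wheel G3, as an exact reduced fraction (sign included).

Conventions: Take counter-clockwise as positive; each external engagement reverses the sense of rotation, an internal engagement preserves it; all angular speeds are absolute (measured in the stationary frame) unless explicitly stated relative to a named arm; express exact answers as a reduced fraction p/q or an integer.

59/96

planetary set (37T centre, 11T on arm, 59T internal) — Willis relation
ring teeth: 37 + 2·11 = 59
37(ω_sun−ω_arm) = −59(ω_ring−ω_arm),  ω_sun = 0, ω_ring = 1
37(0−ω_arm) = −59(1−ω_arm)  ⇒  96·ω_arm = 59  ⇒  ω_arm = 59/96
ω_out/ω_in = 59/96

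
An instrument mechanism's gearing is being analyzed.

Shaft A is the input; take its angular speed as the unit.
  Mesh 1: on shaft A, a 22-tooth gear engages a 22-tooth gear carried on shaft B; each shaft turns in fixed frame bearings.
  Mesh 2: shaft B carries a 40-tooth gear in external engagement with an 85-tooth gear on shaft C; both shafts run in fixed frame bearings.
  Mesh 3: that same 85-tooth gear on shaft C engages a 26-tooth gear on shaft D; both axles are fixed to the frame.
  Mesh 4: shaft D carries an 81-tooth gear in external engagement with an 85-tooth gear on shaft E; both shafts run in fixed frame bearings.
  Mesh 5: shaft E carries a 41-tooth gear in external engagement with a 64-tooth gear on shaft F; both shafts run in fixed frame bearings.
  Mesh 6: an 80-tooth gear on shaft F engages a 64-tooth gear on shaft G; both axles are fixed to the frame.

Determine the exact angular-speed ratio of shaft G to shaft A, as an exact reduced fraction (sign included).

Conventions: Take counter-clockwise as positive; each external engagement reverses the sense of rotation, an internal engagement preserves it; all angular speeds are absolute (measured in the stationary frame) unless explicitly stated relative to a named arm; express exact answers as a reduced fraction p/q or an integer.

class = fixed-axis compound train [6 meshes; 6 ratios multiply, 6 sense flips]
mesh 1 [22T→22T]: running ratio 1, sense −
mesh 2 [40T→85T]: running ratio 8/17, sense +
mesh 3 [85T→26T]: running ratio 20/13, sense −
mesh 4 [81T→85T]: running ratio 324/221, sense +
mesh 5 [41T→64T]: running ratio 3321/3536, sense −
mesh 6 [80T→64T]: running ratio 16605/14144, sense +
ω_out/ω_in = 16605/14144

16605/14144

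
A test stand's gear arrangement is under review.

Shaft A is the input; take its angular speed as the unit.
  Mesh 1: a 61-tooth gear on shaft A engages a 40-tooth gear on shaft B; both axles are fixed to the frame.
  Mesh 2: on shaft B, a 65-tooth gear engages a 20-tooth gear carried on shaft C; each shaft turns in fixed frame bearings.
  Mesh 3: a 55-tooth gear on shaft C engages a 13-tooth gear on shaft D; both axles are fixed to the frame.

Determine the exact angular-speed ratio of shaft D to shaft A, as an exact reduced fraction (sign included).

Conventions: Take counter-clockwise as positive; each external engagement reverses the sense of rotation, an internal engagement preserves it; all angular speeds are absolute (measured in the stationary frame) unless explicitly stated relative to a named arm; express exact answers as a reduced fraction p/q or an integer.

class = fixed-axis compound train [3 meshes; 3 ratios multiply, 3 sense flips]
mesh 1 [61T→40T]: running ratio 61/40, sense −
mesh 2 [65T→20T]: running ratio 793/160, sense +
mesh 3 [55T→13T]: running ratio 671/32, sense −
ω_out/ω_in = -671/32

-671/32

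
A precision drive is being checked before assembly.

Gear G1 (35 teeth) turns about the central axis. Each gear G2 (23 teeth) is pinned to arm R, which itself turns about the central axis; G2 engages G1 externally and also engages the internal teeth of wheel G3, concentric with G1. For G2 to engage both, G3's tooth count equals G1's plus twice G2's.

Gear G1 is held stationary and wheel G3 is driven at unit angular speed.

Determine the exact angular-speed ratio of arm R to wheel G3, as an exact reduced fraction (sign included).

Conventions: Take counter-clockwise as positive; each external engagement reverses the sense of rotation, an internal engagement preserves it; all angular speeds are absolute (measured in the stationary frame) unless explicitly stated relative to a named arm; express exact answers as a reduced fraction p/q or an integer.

planetary set (35T centre, 23T on arm, 81T internal) — Willis relation
ring teeth: 35 + 2·23 = 81
35(ω_sun−ω_arm) = −81(ω_ring−ω_arm),  ω_sun = 0, ω_ring = 1
35(0−ω_arm) = −81(1−ω_arm)  ⇒  116·ω_arm = 81  ⇒  ω_arm = 81/116
ω_out/ω_in = 81/116

81/116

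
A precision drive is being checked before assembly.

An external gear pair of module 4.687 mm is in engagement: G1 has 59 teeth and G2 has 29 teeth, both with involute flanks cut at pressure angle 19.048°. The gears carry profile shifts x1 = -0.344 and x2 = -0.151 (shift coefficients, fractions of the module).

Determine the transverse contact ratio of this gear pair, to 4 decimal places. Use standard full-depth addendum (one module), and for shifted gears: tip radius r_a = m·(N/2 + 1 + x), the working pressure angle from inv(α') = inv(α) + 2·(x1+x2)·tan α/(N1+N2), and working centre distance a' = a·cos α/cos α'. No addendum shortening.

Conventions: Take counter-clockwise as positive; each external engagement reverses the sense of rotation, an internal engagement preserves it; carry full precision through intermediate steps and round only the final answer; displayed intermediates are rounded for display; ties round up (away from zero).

1.9266

topology: single-mesh involute geometry — m = 4.687, 59T/29T pair
base radii: r_b1 = 130.695786, r_b2 = 64.240302
tip radii: r_a1 = 141.341172, r_a2 = 71.940763
inv(α') = inv(19.048°) + 2·(-0.344-0.151)·tan α/(59+29) = 0.00893042  ⇒  α' = 16.94199°
a' = a·cos α / cos α' = 206.2280·cos 19.048°/cos 16.94199° = 203.780091
action lengths: √(r_a1²−r_b1²) = 53.813923, √(r_a2²−r_b2²) = 32.382974
base pitch p_b = π·m·cos α = 13.918404
CR = (53.813923 + 32.382974 − 203.780091·sin 16.94199°)/13.918404 = 1.926563
contact ratio ≈ 1.9266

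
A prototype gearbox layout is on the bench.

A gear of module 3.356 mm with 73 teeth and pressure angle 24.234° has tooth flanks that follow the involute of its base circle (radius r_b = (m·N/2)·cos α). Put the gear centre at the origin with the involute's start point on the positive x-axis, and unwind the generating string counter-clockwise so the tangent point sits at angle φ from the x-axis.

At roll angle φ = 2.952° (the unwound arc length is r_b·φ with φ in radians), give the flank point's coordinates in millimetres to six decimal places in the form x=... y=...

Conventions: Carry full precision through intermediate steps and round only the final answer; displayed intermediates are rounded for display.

topology: single-mesh involute geometry — m = 3.356, N = 73
pitch radius r_p = m·N/2 = 3.356·73/2 = 122.494000
base radius r_b = r_p·cos α = 122.494000·cos 24.234° = 111.699425
roll angle φ = 2.952° = 0.05152212 rad
x = r_b·(cos φ + φ·sin φ) = 111.847581
y = r_b·(sin φ − φ·cos φ) = 0.005091

x=111.847581 y=0.005091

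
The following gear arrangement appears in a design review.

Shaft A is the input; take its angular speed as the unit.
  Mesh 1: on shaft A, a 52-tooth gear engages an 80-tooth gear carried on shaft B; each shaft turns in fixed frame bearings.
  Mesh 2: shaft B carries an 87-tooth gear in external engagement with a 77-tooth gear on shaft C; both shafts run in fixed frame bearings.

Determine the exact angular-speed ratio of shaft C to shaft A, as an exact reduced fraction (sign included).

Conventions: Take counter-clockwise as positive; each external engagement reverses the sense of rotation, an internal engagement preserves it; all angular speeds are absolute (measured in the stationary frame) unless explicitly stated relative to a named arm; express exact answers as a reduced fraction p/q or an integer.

1131/1540

class = fixed-axis compound train [2 meshes; 2 ratios multiply, 2 sense flips]
mesh 1 [52T→80T]: running ratio 13/20, sense −
mesh 2 [87T→77T]: running ratio 1131/1540, sense +
ω_out/ω_in = 1131/1540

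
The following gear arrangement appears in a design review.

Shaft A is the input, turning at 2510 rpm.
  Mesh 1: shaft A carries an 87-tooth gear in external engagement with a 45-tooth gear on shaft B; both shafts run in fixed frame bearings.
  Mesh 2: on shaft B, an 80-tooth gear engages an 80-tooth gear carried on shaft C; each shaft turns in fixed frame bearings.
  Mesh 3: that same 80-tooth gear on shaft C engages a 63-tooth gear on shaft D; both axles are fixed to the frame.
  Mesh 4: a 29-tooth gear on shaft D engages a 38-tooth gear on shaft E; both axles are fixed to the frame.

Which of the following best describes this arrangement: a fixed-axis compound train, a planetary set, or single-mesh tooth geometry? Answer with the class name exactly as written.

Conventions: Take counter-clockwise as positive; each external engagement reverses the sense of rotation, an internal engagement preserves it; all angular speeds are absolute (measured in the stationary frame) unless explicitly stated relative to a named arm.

fixed-axis compound train

recognized (5 fixed axles, 4 meshes): fixed-axis compound train
classification: fixed-axis compound train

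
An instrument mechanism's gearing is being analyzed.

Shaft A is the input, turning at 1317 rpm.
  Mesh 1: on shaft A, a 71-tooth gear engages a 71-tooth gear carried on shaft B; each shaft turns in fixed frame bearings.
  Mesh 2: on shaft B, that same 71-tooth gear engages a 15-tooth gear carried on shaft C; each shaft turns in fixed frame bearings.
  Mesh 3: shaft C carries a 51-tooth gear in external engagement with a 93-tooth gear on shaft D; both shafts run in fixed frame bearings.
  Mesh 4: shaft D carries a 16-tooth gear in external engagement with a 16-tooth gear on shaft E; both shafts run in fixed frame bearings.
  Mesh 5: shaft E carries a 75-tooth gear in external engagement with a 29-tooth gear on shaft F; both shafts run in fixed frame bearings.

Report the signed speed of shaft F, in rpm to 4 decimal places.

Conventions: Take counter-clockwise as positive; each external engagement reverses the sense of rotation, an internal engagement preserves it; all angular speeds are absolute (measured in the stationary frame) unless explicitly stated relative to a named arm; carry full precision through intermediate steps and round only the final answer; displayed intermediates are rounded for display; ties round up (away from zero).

topology: fixed-axis compound train — 5 meshes, A→F
mesh 1 [71T→71T]: ω = 1317.0000×71/71 = 1317.0000 rpm, sense flips to −
mesh 2 [71T→15T]: ω = 1317.0000×71/15 = 6233.8000 rpm, sense flips to +
mesh 3 [51T→93T]: ω = 6233.8000×51/93 = 3418.5355 rpm, sense flips to −
mesh 4 [16T→16T]: ω = 3418.5355×16/16 = 3418.5355 rpm, sense flips to +
mesh 5 [75T→29T]: ω = 3418.5355×75/29 = 8841.0400 rpm, sense flips to −
signed output speed = -8841.0400 rpm

-8841.0400 rpm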